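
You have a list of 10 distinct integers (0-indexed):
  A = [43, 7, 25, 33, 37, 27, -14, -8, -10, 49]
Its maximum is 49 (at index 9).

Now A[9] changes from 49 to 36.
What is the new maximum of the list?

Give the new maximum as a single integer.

Answer: 43

Derivation:
Old max = 49 (at index 9)
Change: A[9] 49 -> 36
Changed element WAS the max -> may need rescan.
  Max of remaining elements: 43
  New max = max(36, 43) = 43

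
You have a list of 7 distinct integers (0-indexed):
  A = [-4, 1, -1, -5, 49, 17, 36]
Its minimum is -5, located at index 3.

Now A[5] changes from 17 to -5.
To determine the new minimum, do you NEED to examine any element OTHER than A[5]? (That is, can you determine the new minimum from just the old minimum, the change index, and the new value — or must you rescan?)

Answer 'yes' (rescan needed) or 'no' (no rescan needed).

Old min = -5 at index 3
Change at index 5: 17 -> -5
Index 5 was NOT the min. New min = min(-5, -5). No rescan of other elements needed.
Needs rescan: no

Answer: no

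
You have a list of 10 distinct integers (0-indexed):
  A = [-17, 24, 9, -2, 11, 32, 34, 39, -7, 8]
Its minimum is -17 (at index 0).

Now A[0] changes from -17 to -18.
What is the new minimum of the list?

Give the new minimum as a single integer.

Old min = -17 (at index 0)
Change: A[0] -17 -> -18
Changed element WAS the min. Need to check: is -18 still <= all others?
  Min of remaining elements: -7
  New min = min(-18, -7) = -18

Answer: -18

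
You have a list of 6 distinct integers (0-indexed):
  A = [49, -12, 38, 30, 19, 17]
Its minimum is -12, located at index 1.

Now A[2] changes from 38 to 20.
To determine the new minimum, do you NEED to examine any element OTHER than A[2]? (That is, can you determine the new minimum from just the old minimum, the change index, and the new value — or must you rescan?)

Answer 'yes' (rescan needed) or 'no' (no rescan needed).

Old min = -12 at index 1
Change at index 2: 38 -> 20
Index 2 was NOT the min. New min = min(-12, 20). No rescan of other elements needed.
Needs rescan: no

Answer: no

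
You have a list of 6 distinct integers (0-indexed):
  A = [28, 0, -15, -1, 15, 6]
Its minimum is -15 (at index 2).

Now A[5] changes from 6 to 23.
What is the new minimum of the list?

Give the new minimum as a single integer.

Answer: -15

Derivation:
Old min = -15 (at index 2)
Change: A[5] 6 -> 23
Changed element was NOT the old min.
  New min = min(old_min, new_val) = min(-15, 23) = -15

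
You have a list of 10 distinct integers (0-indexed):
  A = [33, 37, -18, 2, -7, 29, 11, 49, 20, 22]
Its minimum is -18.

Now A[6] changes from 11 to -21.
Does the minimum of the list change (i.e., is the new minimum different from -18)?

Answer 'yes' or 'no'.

Old min = -18
Change: A[6] 11 -> -21
Changed element was NOT the min; min changes only if -21 < -18.
New min = -21; changed? yes

Answer: yes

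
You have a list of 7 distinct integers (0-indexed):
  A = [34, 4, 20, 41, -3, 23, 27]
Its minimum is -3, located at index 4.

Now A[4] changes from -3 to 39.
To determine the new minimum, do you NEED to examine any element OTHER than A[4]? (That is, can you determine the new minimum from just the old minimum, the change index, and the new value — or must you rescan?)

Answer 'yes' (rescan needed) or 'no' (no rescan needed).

Old min = -3 at index 4
Change at index 4: -3 -> 39
Index 4 WAS the min and new value 39 > old min -3. Must rescan other elements to find the new min.
Needs rescan: yes

Answer: yes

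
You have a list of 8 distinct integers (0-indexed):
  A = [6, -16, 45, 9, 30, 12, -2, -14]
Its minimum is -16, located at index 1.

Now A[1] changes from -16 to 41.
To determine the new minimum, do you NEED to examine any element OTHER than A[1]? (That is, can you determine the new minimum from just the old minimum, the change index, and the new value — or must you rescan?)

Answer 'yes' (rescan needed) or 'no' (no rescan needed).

Old min = -16 at index 1
Change at index 1: -16 -> 41
Index 1 WAS the min and new value 41 > old min -16. Must rescan other elements to find the new min.
Needs rescan: yes

Answer: yes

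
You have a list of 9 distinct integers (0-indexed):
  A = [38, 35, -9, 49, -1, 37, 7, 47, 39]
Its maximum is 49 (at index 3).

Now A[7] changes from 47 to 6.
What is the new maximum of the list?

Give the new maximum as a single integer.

Answer: 49

Derivation:
Old max = 49 (at index 3)
Change: A[7] 47 -> 6
Changed element was NOT the old max.
  New max = max(old_max, new_val) = max(49, 6) = 49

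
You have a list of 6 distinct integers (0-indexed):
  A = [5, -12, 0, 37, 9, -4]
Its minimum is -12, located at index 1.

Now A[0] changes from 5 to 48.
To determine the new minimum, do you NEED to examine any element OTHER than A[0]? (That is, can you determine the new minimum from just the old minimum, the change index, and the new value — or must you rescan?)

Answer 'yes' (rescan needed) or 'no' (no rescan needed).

Old min = -12 at index 1
Change at index 0: 5 -> 48
Index 0 was NOT the min. New min = min(-12, 48). No rescan of other elements needed.
Needs rescan: no

Answer: no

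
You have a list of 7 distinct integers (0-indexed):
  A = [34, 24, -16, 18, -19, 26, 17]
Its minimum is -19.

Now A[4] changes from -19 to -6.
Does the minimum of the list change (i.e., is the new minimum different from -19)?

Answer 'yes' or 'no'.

Answer: yes

Derivation:
Old min = -19
Change: A[4] -19 -> -6
Changed element was the min; new min must be rechecked.
New min = -16; changed? yes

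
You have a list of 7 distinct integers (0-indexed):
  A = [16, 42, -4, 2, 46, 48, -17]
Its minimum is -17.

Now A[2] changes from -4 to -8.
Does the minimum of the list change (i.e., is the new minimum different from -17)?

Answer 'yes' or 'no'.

Old min = -17
Change: A[2] -4 -> -8
Changed element was NOT the min; min changes only if -8 < -17.
New min = -17; changed? no

Answer: no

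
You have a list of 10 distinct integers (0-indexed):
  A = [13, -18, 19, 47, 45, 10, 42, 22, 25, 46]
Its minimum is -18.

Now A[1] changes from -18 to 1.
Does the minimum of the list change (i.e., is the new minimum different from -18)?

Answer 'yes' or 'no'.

Old min = -18
Change: A[1] -18 -> 1
Changed element was the min; new min must be rechecked.
New min = 1; changed? yes

Answer: yes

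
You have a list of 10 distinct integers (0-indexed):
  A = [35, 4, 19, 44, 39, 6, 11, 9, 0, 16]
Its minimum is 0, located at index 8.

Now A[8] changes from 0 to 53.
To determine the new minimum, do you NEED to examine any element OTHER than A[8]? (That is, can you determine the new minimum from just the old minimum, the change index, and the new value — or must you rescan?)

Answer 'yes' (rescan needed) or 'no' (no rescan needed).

Answer: yes

Derivation:
Old min = 0 at index 8
Change at index 8: 0 -> 53
Index 8 WAS the min and new value 53 > old min 0. Must rescan other elements to find the new min.
Needs rescan: yes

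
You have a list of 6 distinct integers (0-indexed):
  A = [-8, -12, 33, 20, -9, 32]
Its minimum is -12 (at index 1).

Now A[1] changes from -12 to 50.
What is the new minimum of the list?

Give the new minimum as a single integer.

Answer: -9

Derivation:
Old min = -12 (at index 1)
Change: A[1] -12 -> 50
Changed element WAS the min. Need to check: is 50 still <= all others?
  Min of remaining elements: -9
  New min = min(50, -9) = -9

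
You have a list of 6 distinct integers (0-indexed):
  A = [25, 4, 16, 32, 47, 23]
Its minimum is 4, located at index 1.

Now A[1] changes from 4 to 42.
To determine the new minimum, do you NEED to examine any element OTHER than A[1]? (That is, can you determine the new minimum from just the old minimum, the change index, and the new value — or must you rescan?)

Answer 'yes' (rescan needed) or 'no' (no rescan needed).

Old min = 4 at index 1
Change at index 1: 4 -> 42
Index 1 WAS the min and new value 42 > old min 4. Must rescan other elements to find the new min.
Needs rescan: yes

Answer: yes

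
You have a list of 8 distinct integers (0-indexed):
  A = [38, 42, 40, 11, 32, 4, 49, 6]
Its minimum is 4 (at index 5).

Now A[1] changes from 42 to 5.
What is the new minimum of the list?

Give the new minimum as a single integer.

Answer: 4

Derivation:
Old min = 4 (at index 5)
Change: A[1] 42 -> 5
Changed element was NOT the old min.
  New min = min(old_min, new_val) = min(4, 5) = 4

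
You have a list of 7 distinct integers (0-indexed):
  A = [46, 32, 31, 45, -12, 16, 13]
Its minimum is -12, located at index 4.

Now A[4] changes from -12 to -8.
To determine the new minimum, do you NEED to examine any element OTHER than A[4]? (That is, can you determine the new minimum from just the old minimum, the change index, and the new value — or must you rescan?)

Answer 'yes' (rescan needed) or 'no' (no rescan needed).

Old min = -12 at index 4
Change at index 4: -12 -> -8
Index 4 WAS the min and new value -8 > old min -12. Must rescan other elements to find the new min.
Needs rescan: yes

Answer: yes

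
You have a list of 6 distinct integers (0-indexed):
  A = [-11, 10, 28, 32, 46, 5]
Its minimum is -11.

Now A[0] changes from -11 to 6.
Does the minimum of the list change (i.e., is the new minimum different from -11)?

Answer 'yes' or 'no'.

Old min = -11
Change: A[0] -11 -> 6
Changed element was the min; new min must be rechecked.
New min = 5; changed? yes

Answer: yes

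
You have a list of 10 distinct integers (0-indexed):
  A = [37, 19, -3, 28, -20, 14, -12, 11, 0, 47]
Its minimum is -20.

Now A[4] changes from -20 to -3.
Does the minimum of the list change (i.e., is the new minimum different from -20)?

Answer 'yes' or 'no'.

Old min = -20
Change: A[4] -20 -> -3
Changed element was the min; new min must be rechecked.
New min = -12; changed? yes

Answer: yes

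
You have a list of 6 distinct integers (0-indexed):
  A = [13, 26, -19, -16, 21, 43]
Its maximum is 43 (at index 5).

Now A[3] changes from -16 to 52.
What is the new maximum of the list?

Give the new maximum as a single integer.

Old max = 43 (at index 5)
Change: A[3] -16 -> 52
Changed element was NOT the old max.
  New max = max(old_max, new_val) = max(43, 52) = 52

Answer: 52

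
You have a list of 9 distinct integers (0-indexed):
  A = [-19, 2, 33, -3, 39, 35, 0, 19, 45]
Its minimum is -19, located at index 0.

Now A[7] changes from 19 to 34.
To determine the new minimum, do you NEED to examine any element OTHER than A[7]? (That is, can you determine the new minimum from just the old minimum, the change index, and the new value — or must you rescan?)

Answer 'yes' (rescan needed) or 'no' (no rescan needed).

Old min = -19 at index 0
Change at index 7: 19 -> 34
Index 7 was NOT the min. New min = min(-19, 34). No rescan of other elements needed.
Needs rescan: no

Answer: no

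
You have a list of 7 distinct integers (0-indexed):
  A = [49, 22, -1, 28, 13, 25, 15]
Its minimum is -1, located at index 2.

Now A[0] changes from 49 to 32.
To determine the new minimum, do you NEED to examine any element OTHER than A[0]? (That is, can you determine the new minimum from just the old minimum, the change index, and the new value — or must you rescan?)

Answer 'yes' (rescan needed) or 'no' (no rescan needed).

Answer: no

Derivation:
Old min = -1 at index 2
Change at index 0: 49 -> 32
Index 0 was NOT the min. New min = min(-1, 32). No rescan of other elements needed.
Needs rescan: no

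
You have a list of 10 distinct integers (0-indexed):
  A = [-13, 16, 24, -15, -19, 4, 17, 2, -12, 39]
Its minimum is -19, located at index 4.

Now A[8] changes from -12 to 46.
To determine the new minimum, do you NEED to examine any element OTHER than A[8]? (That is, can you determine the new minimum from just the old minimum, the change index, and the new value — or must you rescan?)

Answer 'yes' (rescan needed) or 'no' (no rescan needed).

Old min = -19 at index 4
Change at index 8: -12 -> 46
Index 8 was NOT the min. New min = min(-19, 46). No rescan of other elements needed.
Needs rescan: no

Answer: no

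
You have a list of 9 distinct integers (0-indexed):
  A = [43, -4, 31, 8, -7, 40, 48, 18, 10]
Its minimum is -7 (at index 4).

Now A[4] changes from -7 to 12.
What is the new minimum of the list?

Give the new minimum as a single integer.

Old min = -7 (at index 4)
Change: A[4] -7 -> 12
Changed element WAS the min. Need to check: is 12 still <= all others?
  Min of remaining elements: -4
  New min = min(12, -4) = -4

Answer: -4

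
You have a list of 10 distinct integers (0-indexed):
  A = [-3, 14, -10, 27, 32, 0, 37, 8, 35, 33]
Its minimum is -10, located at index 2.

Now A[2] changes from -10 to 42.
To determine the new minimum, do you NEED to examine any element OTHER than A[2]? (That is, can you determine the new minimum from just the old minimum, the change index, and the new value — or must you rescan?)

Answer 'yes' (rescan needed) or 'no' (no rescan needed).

Answer: yes

Derivation:
Old min = -10 at index 2
Change at index 2: -10 -> 42
Index 2 WAS the min and new value 42 > old min -10. Must rescan other elements to find the new min.
Needs rescan: yes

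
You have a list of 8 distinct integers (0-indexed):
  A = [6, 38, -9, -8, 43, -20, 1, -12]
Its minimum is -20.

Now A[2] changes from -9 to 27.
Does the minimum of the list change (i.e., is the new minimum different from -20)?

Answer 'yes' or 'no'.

Old min = -20
Change: A[2] -9 -> 27
Changed element was NOT the min; min changes only if 27 < -20.
New min = -20; changed? no

Answer: no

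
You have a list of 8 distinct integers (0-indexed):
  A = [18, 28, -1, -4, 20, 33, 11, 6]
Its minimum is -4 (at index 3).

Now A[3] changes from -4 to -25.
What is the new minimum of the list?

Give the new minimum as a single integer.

Answer: -25

Derivation:
Old min = -4 (at index 3)
Change: A[3] -4 -> -25
Changed element WAS the min. Need to check: is -25 still <= all others?
  Min of remaining elements: -1
  New min = min(-25, -1) = -25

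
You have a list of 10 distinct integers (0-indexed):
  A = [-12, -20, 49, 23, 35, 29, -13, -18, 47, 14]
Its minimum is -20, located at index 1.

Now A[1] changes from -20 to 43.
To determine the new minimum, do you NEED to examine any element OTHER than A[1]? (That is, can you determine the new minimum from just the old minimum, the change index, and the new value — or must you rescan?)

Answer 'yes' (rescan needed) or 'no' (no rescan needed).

Old min = -20 at index 1
Change at index 1: -20 -> 43
Index 1 WAS the min and new value 43 > old min -20. Must rescan other elements to find the new min.
Needs rescan: yes

Answer: yes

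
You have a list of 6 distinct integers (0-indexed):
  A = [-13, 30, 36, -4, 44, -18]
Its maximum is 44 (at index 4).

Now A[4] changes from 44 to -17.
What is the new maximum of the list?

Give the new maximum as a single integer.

Answer: 36

Derivation:
Old max = 44 (at index 4)
Change: A[4] 44 -> -17
Changed element WAS the max -> may need rescan.
  Max of remaining elements: 36
  New max = max(-17, 36) = 36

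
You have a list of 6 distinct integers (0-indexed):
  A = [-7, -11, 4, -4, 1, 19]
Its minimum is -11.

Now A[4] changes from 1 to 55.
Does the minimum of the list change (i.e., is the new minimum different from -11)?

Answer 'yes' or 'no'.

Old min = -11
Change: A[4] 1 -> 55
Changed element was NOT the min; min changes only if 55 < -11.
New min = -11; changed? no

Answer: no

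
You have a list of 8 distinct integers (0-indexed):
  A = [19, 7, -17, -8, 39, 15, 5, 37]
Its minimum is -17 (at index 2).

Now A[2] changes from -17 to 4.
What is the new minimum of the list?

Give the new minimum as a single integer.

Answer: -8

Derivation:
Old min = -17 (at index 2)
Change: A[2] -17 -> 4
Changed element WAS the min. Need to check: is 4 still <= all others?
  Min of remaining elements: -8
  New min = min(4, -8) = -8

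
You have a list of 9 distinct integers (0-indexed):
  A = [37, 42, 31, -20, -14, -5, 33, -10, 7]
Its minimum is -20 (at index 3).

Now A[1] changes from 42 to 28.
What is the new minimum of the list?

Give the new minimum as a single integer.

Answer: -20

Derivation:
Old min = -20 (at index 3)
Change: A[1] 42 -> 28
Changed element was NOT the old min.
  New min = min(old_min, new_val) = min(-20, 28) = -20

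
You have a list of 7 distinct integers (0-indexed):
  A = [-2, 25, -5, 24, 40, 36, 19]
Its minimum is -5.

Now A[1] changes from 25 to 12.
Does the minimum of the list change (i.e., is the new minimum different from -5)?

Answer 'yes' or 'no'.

Old min = -5
Change: A[1] 25 -> 12
Changed element was NOT the min; min changes only if 12 < -5.
New min = -5; changed? no

Answer: no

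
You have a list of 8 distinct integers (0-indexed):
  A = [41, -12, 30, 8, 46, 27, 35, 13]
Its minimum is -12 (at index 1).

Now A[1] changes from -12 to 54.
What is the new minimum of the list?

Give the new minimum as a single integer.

Old min = -12 (at index 1)
Change: A[1] -12 -> 54
Changed element WAS the min. Need to check: is 54 still <= all others?
  Min of remaining elements: 8
  New min = min(54, 8) = 8

Answer: 8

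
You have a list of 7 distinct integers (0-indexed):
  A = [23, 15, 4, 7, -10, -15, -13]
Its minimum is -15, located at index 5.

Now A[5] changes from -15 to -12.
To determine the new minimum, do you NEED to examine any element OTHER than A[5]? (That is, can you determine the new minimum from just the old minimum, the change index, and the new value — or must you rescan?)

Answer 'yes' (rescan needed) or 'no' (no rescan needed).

Old min = -15 at index 5
Change at index 5: -15 -> -12
Index 5 WAS the min and new value -12 > old min -15. Must rescan other elements to find the new min.
Needs rescan: yes

Answer: yes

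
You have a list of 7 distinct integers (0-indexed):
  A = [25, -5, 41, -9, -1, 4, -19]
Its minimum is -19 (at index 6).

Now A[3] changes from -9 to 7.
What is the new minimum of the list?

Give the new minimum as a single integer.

Answer: -19

Derivation:
Old min = -19 (at index 6)
Change: A[3] -9 -> 7
Changed element was NOT the old min.
  New min = min(old_min, new_val) = min(-19, 7) = -19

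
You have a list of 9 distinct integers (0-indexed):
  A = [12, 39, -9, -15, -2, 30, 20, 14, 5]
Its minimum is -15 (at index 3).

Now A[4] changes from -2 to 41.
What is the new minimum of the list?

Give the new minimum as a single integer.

Old min = -15 (at index 3)
Change: A[4] -2 -> 41
Changed element was NOT the old min.
  New min = min(old_min, new_val) = min(-15, 41) = -15

Answer: -15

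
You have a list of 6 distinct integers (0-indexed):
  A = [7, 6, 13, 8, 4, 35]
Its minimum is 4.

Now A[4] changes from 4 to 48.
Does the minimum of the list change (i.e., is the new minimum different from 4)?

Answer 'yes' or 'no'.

Old min = 4
Change: A[4] 4 -> 48
Changed element was the min; new min must be rechecked.
New min = 6; changed? yes

Answer: yes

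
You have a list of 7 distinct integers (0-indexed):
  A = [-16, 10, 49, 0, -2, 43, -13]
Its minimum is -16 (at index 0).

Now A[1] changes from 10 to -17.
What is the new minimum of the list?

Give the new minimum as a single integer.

Old min = -16 (at index 0)
Change: A[1] 10 -> -17
Changed element was NOT the old min.
  New min = min(old_min, new_val) = min(-16, -17) = -17

Answer: -17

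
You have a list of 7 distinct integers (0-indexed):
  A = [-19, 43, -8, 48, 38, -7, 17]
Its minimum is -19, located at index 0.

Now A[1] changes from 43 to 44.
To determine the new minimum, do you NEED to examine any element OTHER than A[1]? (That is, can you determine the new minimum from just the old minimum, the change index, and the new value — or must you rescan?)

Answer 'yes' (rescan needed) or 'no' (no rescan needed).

Old min = -19 at index 0
Change at index 1: 43 -> 44
Index 1 was NOT the min. New min = min(-19, 44). No rescan of other elements needed.
Needs rescan: no

Answer: no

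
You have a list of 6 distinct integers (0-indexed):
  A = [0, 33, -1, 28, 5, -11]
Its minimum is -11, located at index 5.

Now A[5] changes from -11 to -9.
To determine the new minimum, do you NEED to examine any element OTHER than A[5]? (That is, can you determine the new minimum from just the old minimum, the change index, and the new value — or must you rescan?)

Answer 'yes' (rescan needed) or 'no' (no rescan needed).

Answer: yes

Derivation:
Old min = -11 at index 5
Change at index 5: -11 -> -9
Index 5 WAS the min and new value -9 > old min -11. Must rescan other elements to find the new min.
Needs rescan: yes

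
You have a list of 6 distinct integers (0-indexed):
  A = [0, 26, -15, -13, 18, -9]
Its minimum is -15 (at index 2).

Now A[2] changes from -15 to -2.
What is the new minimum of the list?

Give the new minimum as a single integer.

Answer: -13

Derivation:
Old min = -15 (at index 2)
Change: A[2] -15 -> -2
Changed element WAS the min. Need to check: is -2 still <= all others?
  Min of remaining elements: -13
  New min = min(-2, -13) = -13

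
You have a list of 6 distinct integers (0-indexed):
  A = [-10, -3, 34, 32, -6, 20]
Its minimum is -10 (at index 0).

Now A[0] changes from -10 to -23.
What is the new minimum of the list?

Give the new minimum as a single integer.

Answer: -23

Derivation:
Old min = -10 (at index 0)
Change: A[0] -10 -> -23
Changed element WAS the min. Need to check: is -23 still <= all others?
  Min of remaining elements: -6
  New min = min(-23, -6) = -23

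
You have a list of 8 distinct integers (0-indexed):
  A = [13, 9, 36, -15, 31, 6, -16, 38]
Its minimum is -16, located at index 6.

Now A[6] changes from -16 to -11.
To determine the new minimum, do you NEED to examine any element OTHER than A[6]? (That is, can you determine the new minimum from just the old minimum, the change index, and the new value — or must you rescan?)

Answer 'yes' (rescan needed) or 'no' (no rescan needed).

Answer: yes

Derivation:
Old min = -16 at index 6
Change at index 6: -16 -> -11
Index 6 WAS the min and new value -11 > old min -16. Must rescan other elements to find the new min.
Needs rescan: yes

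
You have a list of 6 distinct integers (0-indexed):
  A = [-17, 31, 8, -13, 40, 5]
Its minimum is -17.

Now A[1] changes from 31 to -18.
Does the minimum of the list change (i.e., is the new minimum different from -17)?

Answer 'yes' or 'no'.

Old min = -17
Change: A[1] 31 -> -18
Changed element was NOT the min; min changes only if -18 < -17.
New min = -18; changed? yes

Answer: yes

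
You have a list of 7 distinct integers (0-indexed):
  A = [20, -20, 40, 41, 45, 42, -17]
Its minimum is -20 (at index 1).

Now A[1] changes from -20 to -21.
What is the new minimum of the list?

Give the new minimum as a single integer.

Answer: -21

Derivation:
Old min = -20 (at index 1)
Change: A[1] -20 -> -21
Changed element WAS the min. Need to check: is -21 still <= all others?
  Min of remaining elements: -17
  New min = min(-21, -17) = -21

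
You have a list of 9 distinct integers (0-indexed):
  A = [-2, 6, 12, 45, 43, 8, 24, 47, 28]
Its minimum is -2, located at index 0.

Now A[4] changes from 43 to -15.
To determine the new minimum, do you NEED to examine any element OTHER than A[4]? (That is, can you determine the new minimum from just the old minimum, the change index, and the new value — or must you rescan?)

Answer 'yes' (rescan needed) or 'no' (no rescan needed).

Answer: no

Derivation:
Old min = -2 at index 0
Change at index 4: 43 -> -15
Index 4 was NOT the min. New min = min(-2, -15). No rescan of other elements needed.
Needs rescan: no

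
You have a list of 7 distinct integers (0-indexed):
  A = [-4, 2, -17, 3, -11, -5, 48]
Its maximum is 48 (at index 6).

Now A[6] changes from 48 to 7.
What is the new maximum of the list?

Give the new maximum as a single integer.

Answer: 7

Derivation:
Old max = 48 (at index 6)
Change: A[6] 48 -> 7
Changed element WAS the max -> may need rescan.
  Max of remaining elements: 3
  New max = max(7, 3) = 7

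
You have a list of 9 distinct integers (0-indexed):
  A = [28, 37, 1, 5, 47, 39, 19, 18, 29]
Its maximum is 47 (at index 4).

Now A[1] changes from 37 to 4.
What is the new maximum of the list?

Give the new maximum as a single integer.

Old max = 47 (at index 4)
Change: A[1] 37 -> 4
Changed element was NOT the old max.
  New max = max(old_max, new_val) = max(47, 4) = 47

Answer: 47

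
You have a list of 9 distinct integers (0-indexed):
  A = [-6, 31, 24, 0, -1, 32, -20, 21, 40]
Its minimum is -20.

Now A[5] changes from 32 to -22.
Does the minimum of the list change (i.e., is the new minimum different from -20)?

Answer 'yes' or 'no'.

Old min = -20
Change: A[5] 32 -> -22
Changed element was NOT the min; min changes only if -22 < -20.
New min = -22; changed? yes

Answer: yes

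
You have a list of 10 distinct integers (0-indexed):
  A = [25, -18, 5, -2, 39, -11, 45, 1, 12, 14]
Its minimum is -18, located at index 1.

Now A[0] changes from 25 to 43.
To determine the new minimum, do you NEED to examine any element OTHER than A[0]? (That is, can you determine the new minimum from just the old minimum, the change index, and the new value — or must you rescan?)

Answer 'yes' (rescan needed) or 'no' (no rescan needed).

Old min = -18 at index 1
Change at index 0: 25 -> 43
Index 0 was NOT the min. New min = min(-18, 43). No rescan of other elements needed.
Needs rescan: no

Answer: no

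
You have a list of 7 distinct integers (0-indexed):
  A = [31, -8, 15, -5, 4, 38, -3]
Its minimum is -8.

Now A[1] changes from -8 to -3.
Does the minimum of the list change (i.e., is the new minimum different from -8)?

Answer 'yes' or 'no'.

Answer: yes

Derivation:
Old min = -8
Change: A[1] -8 -> -3
Changed element was the min; new min must be rechecked.
New min = -5; changed? yes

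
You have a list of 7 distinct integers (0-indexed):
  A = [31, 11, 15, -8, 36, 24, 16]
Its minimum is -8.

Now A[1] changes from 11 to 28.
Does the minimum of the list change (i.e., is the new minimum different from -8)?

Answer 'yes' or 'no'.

Answer: no

Derivation:
Old min = -8
Change: A[1] 11 -> 28
Changed element was NOT the min; min changes only if 28 < -8.
New min = -8; changed? no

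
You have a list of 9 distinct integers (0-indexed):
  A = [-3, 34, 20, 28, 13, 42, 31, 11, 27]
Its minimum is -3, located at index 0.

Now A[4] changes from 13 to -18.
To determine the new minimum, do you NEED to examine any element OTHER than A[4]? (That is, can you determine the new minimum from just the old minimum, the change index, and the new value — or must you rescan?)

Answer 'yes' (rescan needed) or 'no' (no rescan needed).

Answer: no

Derivation:
Old min = -3 at index 0
Change at index 4: 13 -> -18
Index 4 was NOT the min. New min = min(-3, -18). No rescan of other elements needed.
Needs rescan: no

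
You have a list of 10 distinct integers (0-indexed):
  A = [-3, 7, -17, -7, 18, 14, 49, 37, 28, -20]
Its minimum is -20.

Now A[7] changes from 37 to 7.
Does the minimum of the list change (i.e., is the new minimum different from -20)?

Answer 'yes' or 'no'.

Old min = -20
Change: A[7] 37 -> 7
Changed element was NOT the min; min changes only if 7 < -20.
New min = -20; changed? no

Answer: no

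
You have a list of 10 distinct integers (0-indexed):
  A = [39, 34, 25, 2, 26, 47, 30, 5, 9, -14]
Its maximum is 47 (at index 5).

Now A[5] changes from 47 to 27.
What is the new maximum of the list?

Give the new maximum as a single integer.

Answer: 39

Derivation:
Old max = 47 (at index 5)
Change: A[5] 47 -> 27
Changed element WAS the max -> may need rescan.
  Max of remaining elements: 39
  New max = max(27, 39) = 39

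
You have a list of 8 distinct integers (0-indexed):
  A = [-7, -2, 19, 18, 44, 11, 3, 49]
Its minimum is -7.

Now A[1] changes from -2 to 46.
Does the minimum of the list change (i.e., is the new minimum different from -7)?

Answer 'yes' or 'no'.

Old min = -7
Change: A[1] -2 -> 46
Changed element was NOT the min; min changes only if 46 < -7.
New min = -7; changed? no

Answer: no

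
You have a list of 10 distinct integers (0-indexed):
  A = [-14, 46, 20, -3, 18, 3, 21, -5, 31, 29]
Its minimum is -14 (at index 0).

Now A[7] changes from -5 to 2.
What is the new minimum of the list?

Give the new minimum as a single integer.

Answer: -14

Derivation:
Old min = -14 (at index 0)
Change: A[7] -5 -> 2
Changed element was NOT the old min.
  New min = min(old_min, new_val) = min(-14, 2) = -14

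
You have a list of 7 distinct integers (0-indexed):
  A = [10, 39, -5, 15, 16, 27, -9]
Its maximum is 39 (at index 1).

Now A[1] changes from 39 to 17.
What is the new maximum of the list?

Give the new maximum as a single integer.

Old max = 39 (at index 1)
Change: A[1] 39 -> 17
Changed element WAS the max -> may need rescan.
  Max of remaining elements: 27
  New max = max(17, 27) = 27

Answer: 27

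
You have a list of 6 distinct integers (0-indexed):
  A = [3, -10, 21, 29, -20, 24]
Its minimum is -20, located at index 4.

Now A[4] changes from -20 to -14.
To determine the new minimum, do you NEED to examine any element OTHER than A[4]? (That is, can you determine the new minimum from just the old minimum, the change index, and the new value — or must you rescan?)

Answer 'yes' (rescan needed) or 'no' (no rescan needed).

Old min = -20 at index 4
Change at index 4: -20 -> -14
Index 4 WAS the min and new value -14 > old min -20. Must rescan other elements to find the new min.
Needs rescan: yes

Answer: yes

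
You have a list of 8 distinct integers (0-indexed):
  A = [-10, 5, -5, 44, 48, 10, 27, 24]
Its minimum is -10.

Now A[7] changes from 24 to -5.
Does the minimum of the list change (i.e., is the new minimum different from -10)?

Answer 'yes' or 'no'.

Old min = -10
Change: A[7] 24 -> -5
Changed element was NOT the min; min changes only if -5 < -10.
New min = -10; changed? no

Answer: no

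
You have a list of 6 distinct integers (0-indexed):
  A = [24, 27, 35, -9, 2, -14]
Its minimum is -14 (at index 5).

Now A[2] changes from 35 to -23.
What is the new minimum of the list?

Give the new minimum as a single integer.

Answer: -23

Derivation:
Old min = -14 (at index 5)
Change: A[2] 35 -> -23
Changed element was NOT the old min.
  New min = min(old_min, new_val) = min(-14, -23) = -23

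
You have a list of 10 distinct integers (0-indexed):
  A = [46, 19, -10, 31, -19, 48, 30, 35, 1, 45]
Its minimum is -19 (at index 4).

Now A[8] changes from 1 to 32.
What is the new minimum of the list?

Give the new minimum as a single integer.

Old min = -19 (at index 4)
Change: A[8] 1 -> 32
Changed element was NOT the old min.
  New min = min(old_min, new_val) = min(-19, 32) = -19

Answer: -19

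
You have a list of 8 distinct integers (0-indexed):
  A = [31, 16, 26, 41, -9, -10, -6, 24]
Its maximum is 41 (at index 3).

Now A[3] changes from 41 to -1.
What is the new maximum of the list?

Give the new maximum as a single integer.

Old max = 41 (at index 3)
Change: A[3] 41 -> -1
Changed element WAS the max -> may need rescan.
  Max of remaining elements: 31
  New max = max(-1, 31) = 31

Answer: 31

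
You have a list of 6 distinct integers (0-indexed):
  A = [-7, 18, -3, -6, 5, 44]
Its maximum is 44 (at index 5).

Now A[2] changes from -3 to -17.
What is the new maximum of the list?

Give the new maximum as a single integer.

Old max = 44 (at index 5)
Change: A[2] -3 -> -17
Changed element was NOT the old max.
  New max = max(old_max, new_val) = max(44, -17) = 44

Answer: 44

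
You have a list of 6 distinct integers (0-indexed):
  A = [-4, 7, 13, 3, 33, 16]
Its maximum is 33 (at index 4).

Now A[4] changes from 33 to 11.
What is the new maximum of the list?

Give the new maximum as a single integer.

Old max = 33 (at index 4)
Change: A[4] 33 -> 11
Changed element WAS the max -> may need rescan.
  Max of remaining elements: 16
  New max = max(11, 16) = 16

Answer: 16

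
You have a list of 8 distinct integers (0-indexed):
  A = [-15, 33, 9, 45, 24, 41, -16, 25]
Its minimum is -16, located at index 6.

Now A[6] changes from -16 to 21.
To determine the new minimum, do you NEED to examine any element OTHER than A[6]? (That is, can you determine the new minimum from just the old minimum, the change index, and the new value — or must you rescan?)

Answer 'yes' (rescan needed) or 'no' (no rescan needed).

Old min = -16 at index 6
Change at index 6: -16 -> 21
Index 6 WAS the min and new value 21 > old min -16. Must rescan other elements to find the new min.
Needs rescan: yes

Answer: yes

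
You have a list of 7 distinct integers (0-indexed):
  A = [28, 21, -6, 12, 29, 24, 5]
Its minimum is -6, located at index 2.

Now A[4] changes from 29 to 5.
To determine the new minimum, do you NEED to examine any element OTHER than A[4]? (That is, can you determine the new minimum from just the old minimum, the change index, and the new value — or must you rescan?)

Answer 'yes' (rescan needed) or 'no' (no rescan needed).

Answer: no

Derivation:
Old min = -6 at index 2
Change at index 4: 29 -> 5
Index 4 was NOT the min. New min = min(-6, 5). No rescan of other elements needed.
Needs rescan: no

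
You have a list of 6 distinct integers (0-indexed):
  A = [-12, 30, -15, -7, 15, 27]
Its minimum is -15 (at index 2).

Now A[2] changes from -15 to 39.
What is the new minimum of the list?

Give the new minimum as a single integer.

Old min = -15 (at index 2)
Change: A[2] -15 -> 39
Changed element WAS the min. Need to check: is 39 still <= all others?
  Min of remaining elements: -12
  New min = min(39, -12) = -12

Answer: -12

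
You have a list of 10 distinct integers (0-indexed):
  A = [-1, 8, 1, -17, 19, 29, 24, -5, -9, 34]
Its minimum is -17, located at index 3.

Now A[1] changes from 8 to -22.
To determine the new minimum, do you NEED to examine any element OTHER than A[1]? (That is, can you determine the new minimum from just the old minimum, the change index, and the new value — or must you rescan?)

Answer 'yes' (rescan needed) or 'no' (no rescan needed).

Old min = -17 at index 3
Change at index 1: 8 -> -22
Index 1 was NOT the min. New min = min(-17, -22). No rescan of other elements needed.
Needs rescan: no

Answer: no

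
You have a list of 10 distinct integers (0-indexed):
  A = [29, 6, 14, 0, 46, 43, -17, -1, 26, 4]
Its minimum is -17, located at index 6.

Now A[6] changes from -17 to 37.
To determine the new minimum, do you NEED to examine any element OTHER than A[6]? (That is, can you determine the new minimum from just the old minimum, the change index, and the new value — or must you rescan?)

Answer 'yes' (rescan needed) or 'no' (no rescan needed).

Old min = -17 at index 6
Change at index 6: -17 -> 37
Index 6 WAS the min and new value 37 > old min -17. Must rescan other elements to find the new min.
Needs rescan: yes

Answer: yes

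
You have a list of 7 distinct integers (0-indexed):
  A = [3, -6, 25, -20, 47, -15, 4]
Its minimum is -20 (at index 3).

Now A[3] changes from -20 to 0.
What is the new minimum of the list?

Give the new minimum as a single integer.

Answer: -15

Derivation:
Old min = -20 (at index 3)
Change: A[3] -20 -> 0
Changed element WAS the min. Need to check: is 0 still <= all others?
  Min of remaining elements: -15
  New min = min(0, -15) = -15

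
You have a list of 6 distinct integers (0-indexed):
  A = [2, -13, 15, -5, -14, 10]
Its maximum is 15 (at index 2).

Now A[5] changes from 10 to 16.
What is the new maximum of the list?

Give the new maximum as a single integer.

Answer: 16

Derivation:
Old max = 15 (at index 2)
Change: A[5] 10 -> 16
Changed element was NOT the old max.
  New max = max(old_max, new_val) = max(15, 16) = 16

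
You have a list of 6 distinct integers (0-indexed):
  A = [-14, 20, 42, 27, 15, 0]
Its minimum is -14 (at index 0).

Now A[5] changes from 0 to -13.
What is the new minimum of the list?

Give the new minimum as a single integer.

Answer: -14

Derivation:
Old min = -14 (at index 0)
Change: A[5] 0 -> -13
Changed element was NOT the old min.
  New min = min(old_min, new_val) = min(-14, -13) = -14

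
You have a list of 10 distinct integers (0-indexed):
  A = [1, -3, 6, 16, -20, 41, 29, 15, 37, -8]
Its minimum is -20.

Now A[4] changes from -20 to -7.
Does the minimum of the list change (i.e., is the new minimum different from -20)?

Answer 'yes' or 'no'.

Old min = -20
Change: A[4] -20 -> -7
Changed element was the min; new min must be rechecked.
New min = -8; changed? yes

Answer: yes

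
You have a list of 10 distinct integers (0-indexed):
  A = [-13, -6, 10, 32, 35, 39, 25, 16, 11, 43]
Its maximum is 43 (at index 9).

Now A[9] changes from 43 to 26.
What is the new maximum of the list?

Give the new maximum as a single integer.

Old max = 43 (at index 9)
Change: A[9] 43 -> 26
Changed element WAS the max -> may need rescan.
  Max of remaining elements: 39
  New max = max(26, 39) = 39

Answer: 39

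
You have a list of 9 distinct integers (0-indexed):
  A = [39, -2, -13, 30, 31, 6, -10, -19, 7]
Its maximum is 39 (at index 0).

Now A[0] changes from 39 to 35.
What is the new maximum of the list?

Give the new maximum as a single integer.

Answer: 35

Derivation:
Old max = 39 (at index 0)
Change: A[0] 39 -> 35
Changed element WAS the max -> may need rescan.
  Max of remaining elements: 31
  New max = max(35, 31) = 35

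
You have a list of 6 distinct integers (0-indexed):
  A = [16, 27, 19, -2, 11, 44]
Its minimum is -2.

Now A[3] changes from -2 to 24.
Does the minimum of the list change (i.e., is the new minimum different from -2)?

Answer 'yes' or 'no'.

Old min = -2
Change: A[3] -2 -> 24
Changed element was the min; new min must be rechecked.
New min = 11; changed? yes

Answer: yes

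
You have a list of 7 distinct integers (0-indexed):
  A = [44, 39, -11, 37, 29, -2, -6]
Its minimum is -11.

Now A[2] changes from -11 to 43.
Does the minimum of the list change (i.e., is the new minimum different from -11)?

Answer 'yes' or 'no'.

Answer: yes

Derivation:
Old min = -11
Change: A[2] -11 -> 43
Changed element was the min; new min must be rechecked.
New min = -6; changed? yes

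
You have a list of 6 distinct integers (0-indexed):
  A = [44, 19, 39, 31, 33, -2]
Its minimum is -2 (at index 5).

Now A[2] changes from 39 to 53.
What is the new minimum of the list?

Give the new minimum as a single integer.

Answer: -2

Derivation:
Old min = -2 (at index 5)
Change: A[2] 39 -> 53
Changed element was NOT the old min.
  New min = min(old_min, new_val) = min(-2, 53) = -2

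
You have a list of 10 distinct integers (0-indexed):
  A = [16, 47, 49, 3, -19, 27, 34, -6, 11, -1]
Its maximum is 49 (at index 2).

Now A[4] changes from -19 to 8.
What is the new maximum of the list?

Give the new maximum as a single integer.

Old max = 49 (at index 2)
Change: A[4] -19 -> 8
Changed element was NOT the old max.
  New max = max(old_max, new_val) = max(49, 8) = 49

Answer: 49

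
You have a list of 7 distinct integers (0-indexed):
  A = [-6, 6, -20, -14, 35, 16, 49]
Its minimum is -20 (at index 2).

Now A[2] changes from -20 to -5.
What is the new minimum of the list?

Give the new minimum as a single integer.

Answer: -14

Derivation:
Old min = -20 (at index 2)
Change: A[2] -20 -> -5
Changed element WAS the min. Need to check: is -5 still <= all others?
  Min of remaining elements: -14
  New min = min(-5, -14) = -14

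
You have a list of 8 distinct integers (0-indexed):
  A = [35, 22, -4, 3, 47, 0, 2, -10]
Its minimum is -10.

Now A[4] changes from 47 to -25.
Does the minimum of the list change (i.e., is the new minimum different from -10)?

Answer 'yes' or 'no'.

Answer: yes

Derivation:
Old min = -10
Change: A[4] 47 -> -25
Changed element was NOT the min; min changes only if -25 < -10.
New min = -25; changed? yes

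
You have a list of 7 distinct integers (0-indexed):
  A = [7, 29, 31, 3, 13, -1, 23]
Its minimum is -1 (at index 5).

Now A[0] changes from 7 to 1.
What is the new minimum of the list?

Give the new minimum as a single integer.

Answer: -1

Derivation:
Old min = -1 (at index 5)
Change: A[0] 7 -> 1
Changed element was NOT the old min.
  New min = min(old_min, new_val) = min(-1, 1) = -1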